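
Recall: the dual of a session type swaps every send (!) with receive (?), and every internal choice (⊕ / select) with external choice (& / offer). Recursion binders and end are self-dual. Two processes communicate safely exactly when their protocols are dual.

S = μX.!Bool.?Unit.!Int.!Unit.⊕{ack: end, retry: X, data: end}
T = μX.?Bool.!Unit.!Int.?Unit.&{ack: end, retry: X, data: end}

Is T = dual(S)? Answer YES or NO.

NO

μX | μX  ✓ (rec unchanged)
  !Bool | ?Bool  ✓
    ?Unit | !Unit  ✓
      !Int | !Int  ✗ same direction on both sides — not dual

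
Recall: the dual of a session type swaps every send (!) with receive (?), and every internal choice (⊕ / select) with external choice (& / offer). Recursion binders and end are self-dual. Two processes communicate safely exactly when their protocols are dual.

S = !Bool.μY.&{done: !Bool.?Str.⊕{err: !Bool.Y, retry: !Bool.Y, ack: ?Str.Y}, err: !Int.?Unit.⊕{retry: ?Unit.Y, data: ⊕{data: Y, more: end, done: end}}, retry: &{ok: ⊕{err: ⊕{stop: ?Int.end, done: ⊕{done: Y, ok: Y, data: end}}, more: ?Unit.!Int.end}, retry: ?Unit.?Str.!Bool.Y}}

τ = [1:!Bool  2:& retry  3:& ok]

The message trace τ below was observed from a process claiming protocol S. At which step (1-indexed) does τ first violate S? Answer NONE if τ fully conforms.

@1 !Bool  ✓  residual = μY.…
@2 & retry  ✓  residual = &{ok: ⊕{err: ⊕{stop: ?Int.end, done: ⊕{done: μY.…, ok: μY.…, data: end}}, more: ?Unit.!Int.end}, retry: ?Unit.?Str.!Bool.μY.…}
@3 & ok  ✓  residual = ⊕{err: ⊕{stop: ?Int.end, done: ⊕{done: μY.…, ok: μY.…, data: end}}, more: ?Unit.!Int.end}
all 3 steps conform

NONE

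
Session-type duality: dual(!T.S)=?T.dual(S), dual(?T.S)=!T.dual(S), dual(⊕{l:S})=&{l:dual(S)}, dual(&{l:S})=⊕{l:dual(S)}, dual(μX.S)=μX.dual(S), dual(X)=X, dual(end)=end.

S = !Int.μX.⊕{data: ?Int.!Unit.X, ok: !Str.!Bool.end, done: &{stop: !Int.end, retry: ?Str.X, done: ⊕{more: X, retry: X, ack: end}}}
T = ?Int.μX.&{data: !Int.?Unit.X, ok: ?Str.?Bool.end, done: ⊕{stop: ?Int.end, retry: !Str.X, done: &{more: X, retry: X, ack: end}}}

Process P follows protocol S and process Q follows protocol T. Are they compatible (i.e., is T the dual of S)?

YES

!Int vs ?Int  match
  μX vs μX  match (binder kept)
    ⊕{data,ok,done} vs &{data,ok,done}  match labels match
      • data:
        ?Int vs !Int  match
          !Unit vs ?Unit  match
            X vs X  match
      • ok:
        !Str vs ?Str  match
          !Bool vs ?Bool  match
            end vs end  match
      • done:
        &{stop,retry,done} vs ⊕{stop,retry,done}  match labels match
          • stop:
            !Int vs ?Int  match
              end vs end  match
          • retry:
            ?Str vs !Str  match
              X vs X  match
          • done:
            ⊕{more,retry,ack} vs &{more,retry,ack}  match labels match
              • more:
                X vs X  match
              • retry:
                X vs X  match
              • ack:
                end vs end  match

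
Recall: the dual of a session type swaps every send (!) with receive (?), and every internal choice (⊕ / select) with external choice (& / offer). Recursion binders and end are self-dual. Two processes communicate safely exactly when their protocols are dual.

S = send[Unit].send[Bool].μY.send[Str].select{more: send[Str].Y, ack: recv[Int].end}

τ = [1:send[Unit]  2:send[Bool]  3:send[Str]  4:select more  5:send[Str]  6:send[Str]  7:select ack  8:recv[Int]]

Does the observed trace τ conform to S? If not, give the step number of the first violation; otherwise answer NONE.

step 1: send[Unit]  match  cont: send[Bool].μY.…
step 2: send[Bool]  match  cont: μY.…
step 3: send[Str]  match  cont: select{more: send[Str].μY.…, ack: recv[Int].end}
step 4: select more  match  cont: send[Str].μY.…
step 5: send[Str]  match  cont: μY.…
step 6: send[Str]  match  cont: select{more: send[Str].μY.…, ack: recv[Int].end}
step 7: select ack  match  cont: recv[Int].end
step 8: recv[Int]  match  cont: end
τ conforms to S (length 8)

NONE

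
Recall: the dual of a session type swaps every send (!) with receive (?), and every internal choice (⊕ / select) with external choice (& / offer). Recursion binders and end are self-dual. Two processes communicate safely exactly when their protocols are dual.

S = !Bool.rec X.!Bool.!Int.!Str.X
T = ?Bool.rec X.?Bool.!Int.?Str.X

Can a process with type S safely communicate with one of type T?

NO

!Bool | ?Bool  ok
  rec X | rec X  ok (binder kept)
    !Bool | ?Bool  ok
      !Int | !Int  ✗ same direction on both sides — not dual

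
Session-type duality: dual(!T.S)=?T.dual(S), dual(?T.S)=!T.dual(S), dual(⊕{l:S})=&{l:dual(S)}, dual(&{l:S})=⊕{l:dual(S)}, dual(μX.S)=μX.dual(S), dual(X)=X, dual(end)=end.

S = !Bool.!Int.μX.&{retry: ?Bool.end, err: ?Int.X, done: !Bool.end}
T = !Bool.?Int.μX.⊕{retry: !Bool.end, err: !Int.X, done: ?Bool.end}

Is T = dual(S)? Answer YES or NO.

!Bool ‖ !Bool  ✗ same direction on both sides — not dual

NO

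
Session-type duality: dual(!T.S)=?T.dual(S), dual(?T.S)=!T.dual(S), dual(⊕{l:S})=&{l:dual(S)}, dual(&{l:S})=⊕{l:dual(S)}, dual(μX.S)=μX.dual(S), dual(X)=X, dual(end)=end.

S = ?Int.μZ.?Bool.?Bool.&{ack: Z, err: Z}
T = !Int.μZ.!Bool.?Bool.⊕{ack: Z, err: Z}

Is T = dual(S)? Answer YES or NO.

NO

?Int ‖ !Int  ok
  μZ ‖ μZ  ok (rec unchanged)
    ?Bool ‖ !Bool  ok
      ?Bool ‖ ?Bool  ✗ same direction on both sides — not dual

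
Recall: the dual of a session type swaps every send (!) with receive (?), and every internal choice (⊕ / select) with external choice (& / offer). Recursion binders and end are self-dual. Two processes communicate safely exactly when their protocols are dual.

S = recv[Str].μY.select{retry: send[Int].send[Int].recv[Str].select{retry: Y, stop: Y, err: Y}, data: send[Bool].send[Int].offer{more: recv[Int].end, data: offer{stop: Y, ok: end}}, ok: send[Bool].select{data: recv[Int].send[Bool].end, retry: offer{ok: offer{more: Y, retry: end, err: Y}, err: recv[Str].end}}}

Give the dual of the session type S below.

send[Str].μY.offer{retry: recv[Int].recv[Int].send[Str].offer{retry: Y, stop: Y, err: Y}, data: recv[Bool].recv[Int].select{more: send[Int].end, data: select{stop: Y, ok: end}}, ok: recv[Bool].offer{data: send[Int].recv[Bool].end, retry: select{ok: select{more: Y, retry: end, err: Y}, err: send[Str].end}}}

recv[Str] ↦ send[Str]
  μY ↦ μY  (μ self-dual)
    select{retry,data,ok} ↦ offer{retry,data,ok}  (internal→external)
      • retry:
        send[Int] ↦ recv[Int]
          send[Int] ↦ recv[Int]
            recv[Str] ↦ send[Str]
              select{retry,stop,err} ↦ offer{retry,stop,err}  (internal→external)
                • retry:
                  dual(Y) = Y
                • stop:
                  dual(Y) = Y
                • err:
                  dual(Y) = Y
      • data:
        send[Bool] ↦ recv[Bool]
          send[Int] ↦ recv[Int]
            offer{more,data} ↦ select{more,data}  (&→⊕)
              • more:
                recv[Int] ↦ send[Int]
                  dual(end) = end
              • data:
                offer{stop,ok} ↦ select{stop,ok}  (&→⊕)
                  • stop:
                    dual(Y) = Y
                  • ok:
                    dual(end) = end
      • ok:
        send[Bool] ↦ recv[Bool]
          select{data,retry} ↦ offer{data,retry}  (internal→external)
            • data:
              recv[Int] ↦ send[Int]
                send[Bool] ↦ recv[Bool]
                  dual(end) = end
            • retry:
              offer{ok,err} ↦ select{ok,err}  (&→⊕)
                • ok:
                  offer{more,retry,err} ↦ select{more,retry,err}  (&→⊕)
                    • more:
                      dual(Y) = Y
                    • retry:
                      dual(end) = end
                    • err:
                      dual(Y) = Y
                • err:
                  recv[Str] ↦ send[Str]
                    dual(end) = end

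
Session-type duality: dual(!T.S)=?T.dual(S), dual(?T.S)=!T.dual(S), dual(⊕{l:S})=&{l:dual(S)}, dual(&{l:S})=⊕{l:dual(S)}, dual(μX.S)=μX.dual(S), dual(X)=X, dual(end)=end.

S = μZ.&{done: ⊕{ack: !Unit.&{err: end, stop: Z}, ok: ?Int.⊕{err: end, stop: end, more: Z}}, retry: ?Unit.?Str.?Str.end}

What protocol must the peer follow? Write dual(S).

μZ.⊕{done: &{ack: ?Unit.⊕{err: end, stop: Z}, ok: !Int.&{err: end, stop: end, more: Z}}, retry: !Unit.!Str.!Str.end}

μZ ↦ μZ  (μ self-dual)
  &{done,retry} ↦ ⊕{done,retry}  (&→⊕)
    case done:
      ⊕{ack,ok} ↦ &{ack,ok}  (internal→external)
        case ack:
          !Unit ↦ ?Unit
            &{err,stop} ↦ ⊕{err,stop}  (&→⊕)
              case err:
                end ↦ end
              case stop:
                Z ↦ Z
        case ok:
          ?Int ↦ !Int
            ⊕{err,stop,more} ↦ &{err,stop,more}  (internal→external)
              case err:
                end ↦ end
              case stop:
                end ↦ end
              case more:
                Z ↦ Z
    case retry:
      ?Unit ↦ !Unit
        ?Str ↦ !Str
          ?Str ↦ !Str
            end ↦ end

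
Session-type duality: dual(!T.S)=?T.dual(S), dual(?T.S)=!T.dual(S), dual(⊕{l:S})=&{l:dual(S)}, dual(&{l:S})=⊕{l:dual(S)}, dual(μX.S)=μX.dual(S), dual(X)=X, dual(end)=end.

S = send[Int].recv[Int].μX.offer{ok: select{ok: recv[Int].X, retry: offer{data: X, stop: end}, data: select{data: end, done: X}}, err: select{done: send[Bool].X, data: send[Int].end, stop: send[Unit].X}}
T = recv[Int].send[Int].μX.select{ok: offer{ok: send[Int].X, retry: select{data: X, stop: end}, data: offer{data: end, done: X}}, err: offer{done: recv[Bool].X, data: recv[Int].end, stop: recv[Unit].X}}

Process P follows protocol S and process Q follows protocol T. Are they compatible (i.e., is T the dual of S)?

send[Int] ‖ recv[Int]  match
  recv[Int] ‖ send[Int]  match
    μX ‖ μX  match (μ self-dual)
      offer{ok,err} ‖ select{ok,err}  match labels match
        [ok]
          select{ok,retry,data} ‖ offer{ok,retry,data}  match labels match
            [ok]
              recv[Int] ‖ send[Int]  match
                X ‖ X  match
            [retry]
              offer{data,stop} ‖ select{data,stop}  match labels match
                [data]
                  X ‖ X  match
                [stop]
                  end ‖ end  match
            [data]
              select{data,done} ‖ offer{data,done}  match labels match
                [data]
                  end ‖ end  match
                [done]
                  X ‖ X  match
        [err]
          select{done,data,stop} ‖ offer{done,data,stop}  match labels match
            [done]
              send[Bool] ‖ recv[Bool]  match
                X ‖ X  match
            [data]
              send[Int] ‖ recv[Int]  match
                end ‖ end  match
            [stop]
              send[Unit] ‖ recv[Unit]  match
                X ‖ X  match

YES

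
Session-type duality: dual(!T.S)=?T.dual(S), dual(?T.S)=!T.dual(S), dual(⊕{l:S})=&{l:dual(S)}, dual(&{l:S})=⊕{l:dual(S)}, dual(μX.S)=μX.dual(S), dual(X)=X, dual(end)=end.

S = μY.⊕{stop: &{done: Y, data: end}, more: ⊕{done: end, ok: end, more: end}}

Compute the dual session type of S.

μY ↦ μY  (binder kept)
  ⊕{stop,more} ↦ &{stop,more}  (select→offer)
    • stop:
      &{done,data} ↦ ⊕{done,data}  (&→⊕)
        • done:
          Y ↦ Y
        • data:
          end ↦ end
    • more:
      ⊕{done,ok,more} ↦ &{done,ok,more}  (select→offer)
        • done:
          end ↦ end
        • ok:
          end ↦ end
        • more:
          end ↦ end

μY.&{stop: ⊕{done: Y, data: end}, more: &{done: end, ok: end, more: end}}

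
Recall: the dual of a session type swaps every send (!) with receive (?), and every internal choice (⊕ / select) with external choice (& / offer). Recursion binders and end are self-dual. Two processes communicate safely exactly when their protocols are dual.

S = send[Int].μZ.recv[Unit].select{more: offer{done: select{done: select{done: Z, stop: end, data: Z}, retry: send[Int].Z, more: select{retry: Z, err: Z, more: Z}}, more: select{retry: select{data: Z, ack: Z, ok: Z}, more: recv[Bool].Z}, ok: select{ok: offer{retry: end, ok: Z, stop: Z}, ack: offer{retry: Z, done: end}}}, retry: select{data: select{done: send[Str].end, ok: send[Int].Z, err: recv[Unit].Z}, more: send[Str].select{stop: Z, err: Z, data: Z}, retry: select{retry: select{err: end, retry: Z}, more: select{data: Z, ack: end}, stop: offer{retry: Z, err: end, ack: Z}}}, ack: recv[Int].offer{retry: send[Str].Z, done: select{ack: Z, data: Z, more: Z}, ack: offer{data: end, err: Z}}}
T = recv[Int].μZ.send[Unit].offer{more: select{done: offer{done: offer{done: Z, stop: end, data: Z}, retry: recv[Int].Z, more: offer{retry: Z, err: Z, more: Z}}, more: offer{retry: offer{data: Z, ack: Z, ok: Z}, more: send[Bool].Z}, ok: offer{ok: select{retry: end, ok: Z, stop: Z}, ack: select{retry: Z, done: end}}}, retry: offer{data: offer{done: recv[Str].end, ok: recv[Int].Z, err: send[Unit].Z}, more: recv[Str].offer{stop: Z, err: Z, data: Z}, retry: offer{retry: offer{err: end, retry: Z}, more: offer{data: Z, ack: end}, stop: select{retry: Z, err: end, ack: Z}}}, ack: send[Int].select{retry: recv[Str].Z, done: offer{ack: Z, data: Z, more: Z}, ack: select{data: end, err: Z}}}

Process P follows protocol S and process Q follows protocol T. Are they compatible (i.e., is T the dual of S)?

YES

send[Int] | recv[Int]  ✓
  μZ | μZ  ✓ (binder kept)
    recv[Unit] | send[Unit]  ✓
      select{more,retry,ack} | offer{more,retry,ack}  ✓ label sets agree
        [more]
          offer{done,more,ok} | select{done,more,ok}  ✓ label sets agree
            [done]
              select{done,retry,more} | offer{done,retry,more}  ✓ label sets agree
                [done]
                  select{done,stop,data} | offer{done,stop,data}  ✓ label sets agree
                    [done]
                      Z | Z  ✓
                    [stop]
                      end | end  ✓
                    [data]
                      Z | Z  ✓
                [retry]
                  send[Int] | recv[Int]  ✓
                    Z | Z  ✓
                [more]
                  select{retry,err,more} | offer{retry,err,more}  ✓ label sets agree
                    [retry]
                      Z | Z  ✓
                    [err]
                      Z | Z  ✓
                    [more]
                      Z | Z  ✓
            [more]
              select{retry,more} | offer{retry,more}  ✓ label sets agree
                [retry]
                  select{data,ack,ok} | offer{data,ack,ok}  ✓ label sets agree
                    [data]
                      Z | Z  ✓
                    [ack]
                      Z | Z  ✓
                    [ok]
                      Z | Z  ✓
                [more]
                  recv[Bool] | send[Bool]  ✓
                    Z | Z  ✓
            [ok]
              select{ok,ack} | offer{ok,ack}  ✓ label sets agree
                [ok]
                  offer{retry,ok,stop} | select{retry,ok,stop}  ✓ label sets agree
                    [retry]
                      end | end  ✓
                    [ok]
                      Z | Z  ✓
                    [stop]
                      Z | Z  ✓
                [ack]
                  offer{retry,done} | select{retry,done}  ✓ label sets agree
                    [retry]
                      Z | Z  ✓
                    [done]
                      end | end  ✓
        [retry]
          select{data,more,retry} | offer{data,more,retry}  ✓ label sets agree
            [data]
              select{done,ok,err} | offer{done,ok,err}  ✓ label sets agree
                [done]
                  send[Str] | recv[Str]  ✓
                    end | end  ✓
                [ok]
                  send[Int] | recv[Int]  ✓
                    Z | Z  ✓
                [err]
                  recv[Unit] | send[Unit]  ✓
                    Z | Z  ✓
            [more]
              send[Str] | recv[Str]  ✓
                select{stop,err,data} | offer{stop,err,data}  ✓ label sets agree
                  [stop]
                    Z | Z  ✓
                  [err]
                    Z | Z  ✓
                  [data]
                    Z | Z  ✓
            [retry]
              select{retry,more,stop} | offer{retry,more,stop}  ✓ label sets agree
                [retry]
                  select{err,retry} | offer{err,retry}  ✓ label sets agree
                    [err]
                      end | end  ✓
                    [retry]
                      Z | Z  ✓
                [more]
                  select{data,ack} | offer{data,ack}  ✓ label sets agree
                    [data]
                      Z | Z  ✓
                    [ack]
                      end | end  ✓
                [stop]
                  offer{retry,err,ack} | select{retry,err,ack}  ✓ label sets agree
                    [retry]
                      Z | Z  ✓
                    [err]
                      end | end  ✓
                    [ack]
                      Z | Z  ✓
        [ack]
          recv[Int] | send[Int]  ✓
            offer{retry,done,ack} | select{retry,done,ack}  ✓ label sets agree
              [retry]
                send[Str] | recv[Str]  ✓
                  Z | Z  ✓
              [done]
                select{ack,data,more} | offer{ack,data,more}  ✓ label sets agree
                  [ack]
                    Z | Z  ✓
                  [data]
                    Z | Z  ✓
                  [more]
                    Z | Z  ✓
              [ack]
                offer{data,err} | select{data,err}  ✓ label sets agree
                  [data]
                    end | end  ✓
                  [err]
                    Z | Z  ✓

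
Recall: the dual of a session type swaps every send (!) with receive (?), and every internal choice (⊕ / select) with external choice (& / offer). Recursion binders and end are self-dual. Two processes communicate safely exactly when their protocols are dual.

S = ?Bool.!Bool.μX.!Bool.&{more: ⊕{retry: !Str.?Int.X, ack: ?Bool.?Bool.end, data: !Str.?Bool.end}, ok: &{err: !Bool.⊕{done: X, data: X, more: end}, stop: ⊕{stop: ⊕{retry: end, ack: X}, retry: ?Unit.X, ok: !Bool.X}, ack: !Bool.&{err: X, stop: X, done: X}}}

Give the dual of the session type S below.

!Bool.?Bool.μX.?Bool.⊕{more: &{retry: ?Str.!Int.X, ack: !Bool.!Bool.end, data: ?Str.!Bool.end}, ok: ⊕{err: ?Bool.&{done: X, data: X, more: end}, stop: &{stop: &{retry: end, ack: X}, retry: !Unit.X, ok: ?Bool.X}, ack: ?Bool.⊕{err: X, stop: X, done: X}}}

?Bool = !Bool
  !Bool = ?Bool
    μX = μX  (μ self-dual)
      !Bool = ?Bool
        &{more,ok} = ⊕{more,ok}  (&→⊕)
          • more:
            ⊕{retry,ack,data} = &{retry,ack,data}  (⊕→&)
              • retry:
                !Str = ?Str
                  ?Int = !Int
                    dual(X) = X
              • ack:
                ?Bool = !Bool
                  ?Bool = !Bool
                    dual(end) = end
              • data:
                !Str = ?Str
                  ?Bool = !Bool
                    dual(end) = end
          • ok:
            &{err,stop,ack} = ⊕{err,stop,ack}  (&→⊕)
              • err:
                !Bool = ?Bool
                  ⊕{done,data,more} = &{done,data,more}  (⊕→&)
                    • done:
                      dual(X) = X
                    • data:
                      dual(X) = X
                    • more:
                      dual(end) = end
              • stop:
                ⊕{stop,retry,ok} = &{stop,retry,ok}  (⊕→&)
                  • stop:
                    ⊕{retry,ack} = &{retry,ack}  (⊕→&)
                      • retry:
                        dual(end) = end
                      • ack:
                        dual(X) = X
                  • retry:
                    ?Unit = !Unit
                      dual(X) = X
                  • ok:
                    !Bool = ?Bool
                      dual(X) = X
              • ack:
                !Bool = ?Bool
                  &{err,stop,done} = ⊕{err,stop,done}  (&→⊕)
                    • err:
                      dual(X) = X
                    • stop:
                      dual(X) = X
                    • done:
                      dual(X) = X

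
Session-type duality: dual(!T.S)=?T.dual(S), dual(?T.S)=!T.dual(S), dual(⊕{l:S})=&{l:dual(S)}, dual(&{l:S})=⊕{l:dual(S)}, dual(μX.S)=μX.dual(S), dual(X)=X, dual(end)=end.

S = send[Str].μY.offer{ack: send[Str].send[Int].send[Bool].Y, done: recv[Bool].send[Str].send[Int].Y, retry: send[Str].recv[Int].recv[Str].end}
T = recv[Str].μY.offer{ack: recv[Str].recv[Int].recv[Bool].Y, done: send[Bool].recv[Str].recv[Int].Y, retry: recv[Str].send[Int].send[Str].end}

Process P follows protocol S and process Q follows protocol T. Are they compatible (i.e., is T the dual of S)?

NO

send[Str] ‖ recv[Str]  ✓
  μY ‖ μY  ✓ (μ self-dual)
    offer{ack,done,retry} ‖ offer{ack,done,retry}  ✗ choice polarity not flipped — not dual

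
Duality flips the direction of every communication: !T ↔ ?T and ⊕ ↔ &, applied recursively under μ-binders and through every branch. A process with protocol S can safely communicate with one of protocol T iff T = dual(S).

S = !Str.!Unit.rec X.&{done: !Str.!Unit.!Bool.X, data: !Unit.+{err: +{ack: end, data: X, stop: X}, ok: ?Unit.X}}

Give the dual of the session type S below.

!Str = ?Str
  !Unit = ?Unit
    rec X = rec X  (rec unchanged)
      &{done,data} = +{done,data}  (&→⊕)
        • done:
          !Str = ?Str
            !Unit = ?Unit
              !Bool = ?Bool
                X self-dual
        • data:
          !Unit = ?Unit
            +{err,ok} = &{err,ok}  (⊕→&)
              • err:
                +{ack,data,stop} = &{ack,data,stop}  (⊕→&)
                  • ack:
                    end self-dual
                  • data:
                    X self-dual
                  • stop:
                    X self-dual
              • ok:
                ?Unit = !Unit
                  X self-dual

?Str.?Unit.rec X.+{done: ?Str.?Unit.?Bool.X, data: ?Unit.&{err: &{ack: end, data: X, stop: X}, ok: !Unit.X}}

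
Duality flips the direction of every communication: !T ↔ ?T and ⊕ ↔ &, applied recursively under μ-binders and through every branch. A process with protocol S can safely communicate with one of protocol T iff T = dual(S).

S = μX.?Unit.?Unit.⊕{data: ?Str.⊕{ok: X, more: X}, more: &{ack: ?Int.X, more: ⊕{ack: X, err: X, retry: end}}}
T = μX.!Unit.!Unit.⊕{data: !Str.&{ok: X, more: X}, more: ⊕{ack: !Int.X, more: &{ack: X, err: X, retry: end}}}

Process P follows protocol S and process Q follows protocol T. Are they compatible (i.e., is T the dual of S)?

μX vs μX  match (rec unchanged)
  ?Unit vs !Unit  match
    ?Unit vs !Unit  match
      ⊕{data,more} vs ⊕{data,more}  ✗ choice polarity not flipped — not dual

NO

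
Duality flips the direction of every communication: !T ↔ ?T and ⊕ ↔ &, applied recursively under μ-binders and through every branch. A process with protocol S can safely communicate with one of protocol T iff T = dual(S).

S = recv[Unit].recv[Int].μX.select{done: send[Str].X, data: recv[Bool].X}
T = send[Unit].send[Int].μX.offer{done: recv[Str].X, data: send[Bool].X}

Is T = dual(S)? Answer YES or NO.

recv[Unit] | send[Unit]  ok
  recv[Int] | send[Int]  ok
    μX | μX  ok (rec unchanged)
      select{done,data} | offer{done,data}  ok label sets agree
        [done]
          send[Str] | recv[Str]  ok
            X | X  ok
        [data]
          recv[Bool] | send[Bool]  ok
            X | X  ok

YES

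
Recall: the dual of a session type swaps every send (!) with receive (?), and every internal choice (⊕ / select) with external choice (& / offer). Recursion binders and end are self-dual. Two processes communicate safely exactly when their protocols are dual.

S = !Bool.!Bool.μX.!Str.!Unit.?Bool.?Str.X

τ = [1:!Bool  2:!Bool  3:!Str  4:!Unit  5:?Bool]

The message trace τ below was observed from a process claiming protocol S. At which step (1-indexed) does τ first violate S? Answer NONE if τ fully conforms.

[1] !Bool  ok  state: !Bool.μX.…
[2] !Bool  ok  state: μX.…
[3] !Str  ok  state: !Unit.?Bool.?Str.μX.…
[4] !Unit  ok  state: ?Bool.?Str.μX.…
[5] ?Bool  ok  state: ?Str.μX.…
τ conforms to S (length 5)

NONE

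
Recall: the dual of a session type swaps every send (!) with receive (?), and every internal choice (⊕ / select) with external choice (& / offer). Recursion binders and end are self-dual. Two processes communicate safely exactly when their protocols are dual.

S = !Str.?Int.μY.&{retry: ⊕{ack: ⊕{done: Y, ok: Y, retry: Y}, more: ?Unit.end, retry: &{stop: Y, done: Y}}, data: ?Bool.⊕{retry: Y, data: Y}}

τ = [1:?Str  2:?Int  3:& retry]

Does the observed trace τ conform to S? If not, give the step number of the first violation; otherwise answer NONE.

[1] got ?Str, protocol expects !Str  ✗

1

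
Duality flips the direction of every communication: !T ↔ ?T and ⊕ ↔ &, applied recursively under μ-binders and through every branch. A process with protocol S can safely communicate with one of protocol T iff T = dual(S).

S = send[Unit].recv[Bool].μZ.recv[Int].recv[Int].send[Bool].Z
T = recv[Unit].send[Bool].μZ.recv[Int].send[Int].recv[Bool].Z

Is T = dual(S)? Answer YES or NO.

send[Unit] | recv[Unit]  ok
  recv[Bool] | send[Bool]  ok
    μZ | μZ  ok (binder kept)
      recv[Int] | recv[Int]  ✗ same direction on both sides — not dual

NO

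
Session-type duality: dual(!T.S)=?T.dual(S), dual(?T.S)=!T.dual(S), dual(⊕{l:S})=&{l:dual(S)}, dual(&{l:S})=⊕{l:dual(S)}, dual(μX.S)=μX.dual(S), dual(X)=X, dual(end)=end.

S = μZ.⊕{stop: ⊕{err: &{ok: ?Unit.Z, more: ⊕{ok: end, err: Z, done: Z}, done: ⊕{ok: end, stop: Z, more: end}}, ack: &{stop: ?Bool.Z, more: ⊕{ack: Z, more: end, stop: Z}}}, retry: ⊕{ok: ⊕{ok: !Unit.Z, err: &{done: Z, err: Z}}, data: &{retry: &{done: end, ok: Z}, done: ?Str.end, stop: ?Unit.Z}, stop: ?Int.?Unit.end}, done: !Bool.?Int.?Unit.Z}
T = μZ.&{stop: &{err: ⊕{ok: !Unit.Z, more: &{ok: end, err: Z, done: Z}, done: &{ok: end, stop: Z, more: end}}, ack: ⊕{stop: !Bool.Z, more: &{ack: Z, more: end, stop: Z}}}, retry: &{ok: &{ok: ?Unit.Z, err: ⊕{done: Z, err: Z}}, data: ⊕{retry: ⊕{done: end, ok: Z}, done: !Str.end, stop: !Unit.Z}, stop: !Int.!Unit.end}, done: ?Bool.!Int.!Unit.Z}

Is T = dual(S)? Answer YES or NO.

YES

μZ ‖ μZ  ok (binder kept)
  ⊕{stop,retry,done} ‖ &{stop,retry,done}  ok same labels
    [stop]
      ⊕{err,ack} ‖ &{err,ack}  ok same labels
        [err]
          &{ok,more,done} ‖ ⊕{ok,more,done}  ok same labels
            [ok]
              ?Unit ‖ !Unit  ok
                Z ‖ Z  ok
            [more]
              ⊕{ok,err,done} ‖ &{ok,err,done}  ok same labels
                [ok]
                  end ‖ end  ok
                [err]
                  Z ‖ Z  ok
                [done]
                  Z ‖ Z  ok
            [done]
              ⊕{ok,stop,more} ‖ &{ok,stop,more}  ok same labels
                [ok]
                  end ‖ end  ok
                [stop]
                  Z ‖ Z  ok
                [more]
                  end ‖ end  ok
        [ack]
          &{stop,more} ‖ ⊕{stop,more}  ok same labels
            [stop]
              ?Bool ‖ !Bool  ok
                Z ‖ Z  ok
            [more]
              ⊕{ack,more,stop} ‖ &{ack,more,stop}  ok same labels
                [ack]
                  Z ‖ Z  ok
                [more]
                  end ‖ end  ok
                [stop]
                  Z ‖ Z  ok
    [retry]
      ⊕{ok,data,stop} ‖ &{ok,data,stop}  ok same labels
        [ok]
          ⊕{ok,err} ‖ &{ok,err}  ok same labels
            [ok]
              !Unit ‖ ?Unit  ok
                Z ‖ Z  ok
            [err]
              &{done,err} ‖ ⊕{done,err}  ok same labels
                [done]
                  Z ‖ Z  ok
                [err]
                  Z ‖ Z  ok
        [data]
          &{retry,done,stop} ‖ ⊕{retry,done,stop}  ok same labels
            [retry]
              &{done,ok} ‖ ⊕{done,ok}  ok same labels
                [done]
                  end ‖ end  ok
                [ok]
                  Z ‖ Z  ok
            [done]
              ?Str ‖ !Str  ok
                end ‖ end  ok
            [stop]
              ?Unit ‖ !Unit  ok
                Z ‖ Z  ok
        [stop]
          ?Int ‖ !Int  ok
            ?Unit ‖ !Unit  ok
              end ‖ end  ok
    [done]
      !Bool ‖ ?Bool  ok
        ?Int ‖ !Int  ok
          ?Unit ‖ !Unit  ok
            Z ‖ Z  ok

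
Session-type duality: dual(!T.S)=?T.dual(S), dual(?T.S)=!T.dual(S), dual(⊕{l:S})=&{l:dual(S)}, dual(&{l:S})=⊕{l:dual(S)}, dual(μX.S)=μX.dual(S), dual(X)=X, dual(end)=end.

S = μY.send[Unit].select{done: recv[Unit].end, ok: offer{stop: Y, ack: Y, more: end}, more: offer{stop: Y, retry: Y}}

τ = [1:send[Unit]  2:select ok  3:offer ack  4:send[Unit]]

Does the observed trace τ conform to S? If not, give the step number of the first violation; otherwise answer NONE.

@1 send[Unit]  match  state: select{done: recv[Unit].end, ok: offer{stop: μY.…, ack: μY.…, more: end}, more: offer{stop: μY.…, retry: μY.…}}
@2 select ok  match  state: offer{stop: μY.…, ack: μY.…, more: end}
@3 offer ack  match  state: μY.…
@4 send[Unit]  match  state: select{done: recv[Unit].end, ok: offer{stop: μY.…, ack: μY.…, more: end}, more: offer{stop: μY.…, retry: μY.…}}
trace exhausted — no violation

NONE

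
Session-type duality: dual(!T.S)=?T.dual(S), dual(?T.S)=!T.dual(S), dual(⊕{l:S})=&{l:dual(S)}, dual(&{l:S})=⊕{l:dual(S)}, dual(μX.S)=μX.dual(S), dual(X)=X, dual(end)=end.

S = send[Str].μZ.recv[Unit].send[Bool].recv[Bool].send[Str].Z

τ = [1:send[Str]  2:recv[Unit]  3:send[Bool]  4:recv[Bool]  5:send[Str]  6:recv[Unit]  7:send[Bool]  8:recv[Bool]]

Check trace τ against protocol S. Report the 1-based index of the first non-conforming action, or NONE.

[1] send[Str]  ok  residual = μZ.…
[2] recv[Unit]  ok  residual = send[Bool].recv[Bool].send[Str].μZ.…
[3] send[Bool]  ok  residual = recv[Bool].send[Str].μZ.…
[4] recv[Bool]  ok  residual = send[Str].μZ.…
[5] send[Str]  ok  residual = μZ.…
[6] recv[Unit]  ok  residual = send[Bool].recv[Bool].send[Str].μZ.…
[7] send[Bool]  ok  residual = recv[Bool].send[Str].μZ.…
[8] recv[Bool]  ok  residual = send[Str].μZ.…
all 8 steps conform

NONE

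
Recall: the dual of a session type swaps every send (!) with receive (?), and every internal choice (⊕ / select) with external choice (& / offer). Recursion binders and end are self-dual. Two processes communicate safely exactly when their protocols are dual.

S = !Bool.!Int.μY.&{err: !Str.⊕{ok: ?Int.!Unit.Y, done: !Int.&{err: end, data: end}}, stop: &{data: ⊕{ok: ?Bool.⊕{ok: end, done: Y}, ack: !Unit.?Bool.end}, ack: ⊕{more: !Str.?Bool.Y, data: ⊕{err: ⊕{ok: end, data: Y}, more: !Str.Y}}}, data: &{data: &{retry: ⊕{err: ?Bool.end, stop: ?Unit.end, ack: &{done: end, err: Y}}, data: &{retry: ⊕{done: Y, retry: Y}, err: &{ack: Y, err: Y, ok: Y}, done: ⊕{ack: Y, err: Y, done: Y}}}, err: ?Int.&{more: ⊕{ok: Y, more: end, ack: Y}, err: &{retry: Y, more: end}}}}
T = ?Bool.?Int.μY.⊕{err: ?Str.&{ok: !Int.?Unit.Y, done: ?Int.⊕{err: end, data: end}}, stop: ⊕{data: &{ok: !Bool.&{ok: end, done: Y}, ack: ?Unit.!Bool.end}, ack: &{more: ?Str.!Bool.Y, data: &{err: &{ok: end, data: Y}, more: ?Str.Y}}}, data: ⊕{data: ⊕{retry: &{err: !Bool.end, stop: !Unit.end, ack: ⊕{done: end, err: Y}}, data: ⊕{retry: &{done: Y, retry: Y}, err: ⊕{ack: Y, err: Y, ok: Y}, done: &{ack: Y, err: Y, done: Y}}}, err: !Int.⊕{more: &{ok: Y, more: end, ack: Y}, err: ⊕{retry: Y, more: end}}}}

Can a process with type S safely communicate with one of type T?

YES

!Bool vs ?Bool  match
  !Int vs ?Int  match
    μY vs μY  match (binder kept)
      &{err,stop,data} vs ⊕{err,stop,data}  match same labels
        • err:
          !Str vs ?Str  match
            ⊕{ok,done} vs &{ok,done}  match same labels
              • ok:
                ?Int vs !Int  match
                  !Unit vs ?Unit  match
                    Y vs Y  match
              • done:
                !Int vs ?Int  match
                  &{err,data} vs ⊕{err,data}  match same labels
                    • err:
                      end vs end  match
                    • data:
                      end vs end  match
        • stop:
          &{data,ack} vs ⊕{data,ack}  match same labels
            • data:
              ⊕{ok,ack} vs &{ok,ack}  match same labels
                • ok:
                  ?Bool vs !Bool  match
                    ⊕{ok,done} vs &{ok,done}  match same labels
                      • ok:
                        end vs end  match
                      • done:
                        Y vs Y  match
                • ack:
                  !Unit vs ?Unit  match
                    ?Bool vs !Bool  match
                      end vs end  match
            • ack:
              ⊕{more,data} vs &{more,data}  match same labels
                • more:
                  !Str vs ?Str  match
                    ?Bool vs !Bool  match
                      Y vs Y  match
                • data:
                  ⊕{err,more} vs &{err,more}  match same labels
                    • err:
                      ⊕{ok,data} vs &{ok,data}  match same labels
                        • ok:
                          end vs end  match
                        • data:
                          Y vs Y  match
                    • more:
                      !Str vs ?Str  match
                        Y vs Y  match
        • data:
          &{data,err} vs ⊕{data,err}  match same labels
            • data:
              &{retry,data} vs ⊕{retry,data}  match same labels
                • retry:
                  ⊕{err,stop,ack} vs &{err,stop,ack}  match same labels
                    • err:
                      ?Bool vs !Bool  match
                        end vs end  match
                    • stop:
                      ?Unit vs !Unit  match
                        end vs end  match
                    • ack:
                      &{done,err} vs ⊕{done,err}  match same labels
                        • done:
                          end vs end  match
                        • err:
                          Y vs Y  match
                • data:
                  &{retry,err,done} vs ⊕{retry,err,done}  match same labels
                    • retry:
                      ⊕{done,retry} vs &{done,retry}  match same labels
                        • done:
                          Y vs Y  match
                        • retry:
                          Y vs Y  match
                    • err:
                      &{ack,err,ok} vs ⊕{ack,err,ok}  match same labels
                        • ack:
                          Y vs Y  match
                        • err:
                          Y vs Y  match
                        • ok:
                          Y vs Y  match
                    • done:
                      ⊕{ack,err,done} vs &{ack,err,done}  match same labels
                        • ack:
                          Y vs Y  match
                        • err:
                          Y vs Y  match
                        • done:
                          Y vs Y  match
            • err:
              ?Int vs !Int  match
                &{more,err} vs ⊕{more,err}  match same labels
                  • more:
                    ⊕{ok,more,ack} vs &{ok,more,ack}  match same labels
                      • ok:
                        Y vs Y  match
                      • more:
                        end vs end  match
                      • ack:
                        Y vs Y  match
                  • err:
                    &{retry,more} vs ⊕{retry,more}  match same labels
                      • retry:
                        Y vs Y  match
                      • more:
                        end vs end  match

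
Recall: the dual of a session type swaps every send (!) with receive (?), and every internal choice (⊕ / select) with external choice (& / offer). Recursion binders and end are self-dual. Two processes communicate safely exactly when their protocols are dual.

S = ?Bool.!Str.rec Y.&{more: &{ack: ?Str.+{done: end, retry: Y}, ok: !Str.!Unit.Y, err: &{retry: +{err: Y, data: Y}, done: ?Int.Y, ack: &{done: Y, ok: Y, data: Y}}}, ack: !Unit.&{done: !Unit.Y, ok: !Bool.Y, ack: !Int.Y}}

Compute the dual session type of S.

?Bool = !Bool
  !Str = ?Str
    rec Y = rec Y  (binder kept)
      &{more,ack} = +{more,ack}  (&→⊕)
        case more:
          &{ack,ok,err} = +{ack,ok,err}  (&→⊕)
            case ack:
              ?Str = !Str
                +{done,retry} = &{done,retry}  (internal→external)
                  case done:
                    end self-dual
                  case retry:
                    Y self-dual
            case ok:
              !Str = ?Str
                !Unit = ?Unit
                  Y self-dual
            case err:
              &{retry,done,ack} = +{retry,done,ack}  (&→⊕)
                case retry:
                  +{err,data} = &{err,data}  (internal→external)
                    case err:
                      Y self-dual
                    case data:
                      Y self-dual
                case done:
                  ?Int = !Int
                    Y self-dual
                case ack:
                  &{done,ok,data} = +{done,ok,data}  (&→⊕)
                    case done:
                      Y self-dual
                    case ok:
                      Y self-dual
                    case data:
                      Y self-dual
        case ack:
          !Unit = ?Unit
            &{done,ok,ack} = +{done,ok,ack}  (&→⊕)
              case done:
                !Unit = ?Unit
                  Y self-dual
              case ok:
                !Bool = ?Bool
                  Y self-dual
              case ack:
                !Int = ?Int
                  Y self-dual

!Bool.?Str.rec Y.+{more: +{ack: !Str.&{done: end, retry: Y}, ok: ?Str.?Unit.Y, err: +{retry: &{err: Y, data: Y}, done: !Int.Y, ack: +{done: Y, ok: Y, data: Y}}}, ack: ?Unit.+{done: ?Unit.Y, ok: ?Bool.Y, ack: ?Int.Y}}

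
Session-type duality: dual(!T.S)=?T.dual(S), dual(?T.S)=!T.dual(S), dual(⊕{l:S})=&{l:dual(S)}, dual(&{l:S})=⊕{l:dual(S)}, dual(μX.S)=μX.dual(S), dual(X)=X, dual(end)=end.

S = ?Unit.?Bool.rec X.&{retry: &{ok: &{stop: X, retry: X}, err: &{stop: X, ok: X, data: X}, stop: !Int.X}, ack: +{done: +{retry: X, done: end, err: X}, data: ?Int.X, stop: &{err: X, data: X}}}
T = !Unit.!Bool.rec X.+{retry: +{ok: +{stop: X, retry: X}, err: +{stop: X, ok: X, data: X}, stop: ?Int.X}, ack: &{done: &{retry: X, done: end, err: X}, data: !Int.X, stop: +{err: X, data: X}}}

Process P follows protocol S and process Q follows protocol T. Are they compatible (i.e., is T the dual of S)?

YES

?Unit | !Unit  ok
  ?Bool | !Bool  ok
    rec X | rec X  ok (rec unchanged)
      &{retry,ack} | +{retry,ack}  ok same labels
        • retry:
          &{ok,err,stop} | +{ok,err,stop}  ok same labels
            • ok:
              &{stop,retry} | +{stop,retry}  ok same labels
                • stop:
                  X | X  ok
                • retry:
                  X | X  ok
            • err:
              &{stop,ok,data} | +{stop,ok,data}  ok same labels
                • stop:
                  X | X  ok
                • ok:
                  X | X  ok
                • data:
                  X | X  ok
            • stop:
              !Int | ?Int  ok
                X | X  ok
        • ack:
          +{done,data,stop} | &{done,data,stop}  ok same labels
            • done:
              +{retry,done,err} | &{retry,done,err}  ok same labels
                • retry:
                  X | X  ok
                • done:
                  end | end  ok
                • err:
                  X | X  ok
            • data:
              ?Int | !Int  ok
                X | X  ok
            • stop:
              &{err,data} | +{err,data}  ok same labels
                • err:
                  X | X  ok
                • data:
                  X | X  ok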